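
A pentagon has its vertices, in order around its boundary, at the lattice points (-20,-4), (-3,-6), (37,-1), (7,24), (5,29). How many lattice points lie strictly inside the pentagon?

The shoelace formula gives twice the area as |[(-20)·(-6) − (-3)·(-4)] + [(-3)·(-1) − 37·(-6)] + [37·24 − 7·(-1)] + [7·29 − 5·24] + [5·(-4) − (-20)·29]| = 1871, so the area is 1871/2.
Along each edge there are gcd(|Δx|,|Δy|)+1 lattice points, so counting each shared vertex once the boundary has gcd(17,2) + gcd(40,5) + gcd(30,25) + gcd(2,5) + gcd(25,33) = 1+5+5+1+1 = 13.
Pick's theorem gives I = A − B/2 + 1 = 1871/2 − 13/2 + 1 = 930.

930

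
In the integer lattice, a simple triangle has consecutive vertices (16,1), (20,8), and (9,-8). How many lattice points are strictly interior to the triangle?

By the shoelace formula, twice the signed area is |[16·8 − 20·1] + [20·(-8) − 9·8] + [9·1 − 16·(-8)]| = 13, so the area is 13/2.
The number of boundary lattice points is Σ gcd(|Δx|,|Δy|) = gcd(4,7) + gcd(11,16) + gcd(7,9) = 1+1+1 = 3.
Pick's theorem gives I = A − B/2 + 1 = 13/2 − 3/2 + 1 = 6.

6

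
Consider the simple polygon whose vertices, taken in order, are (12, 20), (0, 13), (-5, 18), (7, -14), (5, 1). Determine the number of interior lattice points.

160

Using the shoelace formula, 2A = |[12·13 − 0·20] + [0·18 − (-5)·13] + [(-5)·(-14) − 7·18] + [7·1 − 5·(-14)] + [5·20 − 12·1]| = 330, so the area is 165.
The number of boundary lattice points is Σ gcd(|Δx|,|Δy|) = gcd(12,7) + gcd(5,5) + gcd(12,32) + gcd(2,15) + gcd(7,19) = 1+5+4+1+1 = 12.
By Pick's theorem A = I + B/2 − 1, so I = 165 − 12/2 + 1 = 160.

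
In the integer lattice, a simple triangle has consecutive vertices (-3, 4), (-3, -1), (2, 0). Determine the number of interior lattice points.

The shoelace formula gives twice the area as |((-3)·(-1) − (-3)·4) + ((-3)·0 − 2·(-1)) + (2·4 − (-3)·0)| = 25, so the area is 12.5.
The number of boundary lattice points is Σ gcd(|Δx|,|Δy|) = gcd(0,5) + gcd(5,1) + gcd(5,4) = 5+1+1 = 7.
Pick's theorem gives I = A − B/2 + 1 = 12.5 − 7/2 + 1 = 10.

10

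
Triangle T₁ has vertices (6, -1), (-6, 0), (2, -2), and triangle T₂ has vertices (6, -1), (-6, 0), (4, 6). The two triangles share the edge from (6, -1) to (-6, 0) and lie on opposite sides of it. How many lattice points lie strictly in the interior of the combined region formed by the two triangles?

47

The union is the simple quadrilateral with vertices (6, -1), (2, -2), (-6, 0), (4, 6) in order.
Using the shoelace formula, 2A = |(6·(-2) − 2·(-1)) + (2·0 − (-6)·(-2)) + ((-6)·6 − 4·0) + (4·(-1) − 6·6)| = 98, so the area is 49.
Along each edge there are gcd(|Δx|,|Δy|)+1 lattice points, so counting each shared vertex once the boundary has gcd(4,1) + gcd(8,2) + gcd(10,6) + gcd(2,7) = 1+2+2+1 = 6.
By Pick's theorem I = A − B/2 + 1 = 49 − 6/2 + 1 = 47.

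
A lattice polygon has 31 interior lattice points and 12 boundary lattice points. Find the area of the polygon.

36

Pick's theorem states A = I + B/2 − 1, so A = 31 + 12/2 − 1 = 36.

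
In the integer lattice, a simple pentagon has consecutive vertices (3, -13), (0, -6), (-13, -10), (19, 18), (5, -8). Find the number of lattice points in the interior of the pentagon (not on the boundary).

208

The shoelace formula gives twice the area as |[3·(-6) − 0·(-13)] + [0·(-10) − (-13)·(-6)] + [(-13)·18 − 19·(-10)] + [19·(-8) − 5·18] + [5·(-13) − 3·(-8)]| = 423, so the area is 211.5.
The number of boundary lattice points is Σ gcd(|Δx|,|Δy|) = gcd(3,7) + gcd(13,4) + gcd(32,28) + gcd(14,26) + gcd(2,5) = 1+1+4+2+1 = 9.
Pick's theorem gives I = A − B/2 + 1 = 211.5 − 9/2 + 1 = 208.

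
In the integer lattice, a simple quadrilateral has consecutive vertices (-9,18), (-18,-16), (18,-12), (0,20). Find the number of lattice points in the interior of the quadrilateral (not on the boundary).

Using the shoelace formula, 2A = |[(-9)·(-16) − (-18)·18] + [(-18)·(-12) − 18·(-16)] + [18·20 − 0·(-12)] + [0·18 − (-9)·20]| = 1512, so the area is 756.
Summing gcd(|Δx|,|Δy|) over the edges gives the boundary count: gcd(9,34) + gcd(36,4) + gcd(18,32) + gcd(9,2) = 1+4+2+1 = 8.
Pick's theorem gives I = A − B/2 + 1 = 756 − 8/2 + 1 = 753.

753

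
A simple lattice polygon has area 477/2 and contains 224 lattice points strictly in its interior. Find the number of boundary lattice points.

31

Pick's theorem gives A = I + B/2 − 1, so B = 2(A − I + 1) = 2(477/2 − 224 + 1) = 31.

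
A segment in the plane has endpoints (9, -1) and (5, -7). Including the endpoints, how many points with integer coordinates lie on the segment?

3

The number of lattice points on a segment between lattice points is gcd(|Δx|,|Δy|) + 1 = gcd(4,6) + 1 = 2 + 1 = 3.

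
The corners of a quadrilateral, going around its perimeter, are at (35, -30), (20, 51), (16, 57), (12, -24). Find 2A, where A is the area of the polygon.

2121

By the shoelace formula, twice the signed area is |(35·51 − 20·(-30)) + (20·57 − 16·51) + (16·(-24) − 12·57) + (12·(-30) − 35·(-24))| = 2121, so the area is 2121/2.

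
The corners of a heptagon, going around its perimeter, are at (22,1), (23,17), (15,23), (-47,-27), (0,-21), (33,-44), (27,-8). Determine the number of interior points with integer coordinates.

By the shoelace formula, twice the signed area is |[22·17 − 23·1] + [23·23 − 15·17] + [15·(-27) − (-47)·23] + [(-47)·(-21) − 0·(-27)] + [0·(-44) − 33·(-21)] + [33·(-8) − 27·(-44)] + [27·1 − 22·(-8)]| = 4108, so the area is 2054.
Along each edge there are gcd(|Δx|,|Δy|)+1 lattice points, so counting each shared vertex once the boundary has gcd(1,16) + gcd(8,6) + gcd(62,50) + gcd(47,6) + gcd(33,23) + gcd(6,36) + gcd(5,9) = 1+2+2+1+1+6+1 = 14.
By Pick's theorem A = I + B/2 − 1, so I = 2054 − 14/2 + 1 = 2048.

2048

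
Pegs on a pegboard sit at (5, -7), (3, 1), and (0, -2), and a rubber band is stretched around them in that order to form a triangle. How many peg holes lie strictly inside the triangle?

11

Using the shoelace formula, 2A = |[5·1 − 3·(-7)] + [3·(-2) − 0·1] + [0·(-7) − 5·(-2)]| = 30, so the area is 15.
Along each edge there are gcd(|Δx|,|Δy|)+1 lattice points, so counting each shared vertex once the boundary has gcd(2,8) + gcd(3,3) + gcd(5,5) = 2+3+5 = 10.
Pick's theorem gives I = A − B/2 + 1 = 15 − 10/2 + 1 = 11.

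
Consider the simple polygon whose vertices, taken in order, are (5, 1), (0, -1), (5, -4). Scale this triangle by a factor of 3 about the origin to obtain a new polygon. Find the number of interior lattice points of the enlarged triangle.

The shoelace formula gives twice the area as |[5·(-1) − 0·1] + [0·(-4) − 5·(-1)] + [5·1 − 5·(-4)]| = 25, so the area is 25/2.
Along each edge there are gcd(|Δx|,|Δy|)+1 lattice points, so counting each shared vertex once the boundary has gcd(5,2) + gcd(5,3) + gcd(0,5) = 1+1+5 = 7.
Scaling by 3 multiplies the area by 3² = 9 (so the new area is 112.5) and multiplies the boundary lattice-point count by 3, giving 21.
By Pick's theorem, the interior count of the dilated polygon is 112.5 − 21/2 + 1 = 103.

103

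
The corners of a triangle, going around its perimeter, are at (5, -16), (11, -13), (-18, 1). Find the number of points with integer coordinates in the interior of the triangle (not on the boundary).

84

Using the shoelace formula, 2A = |[5·(-13) − 11·(-16)] + [11·1 − (-18)·(-13)] + [(-18)·(-16) − 5·1]| = 171, so the area is 171/2.
The number of boundary lattice points is Σ gcd(|Δx|,|Δy|) = gcd(6,3) + gcd(29,14) + gcd(23,17) = 3+1+1 = 5.
Pick's theorem gives I = A − B/2 + 1 = 171/2 − 5/2 + 1 = 84.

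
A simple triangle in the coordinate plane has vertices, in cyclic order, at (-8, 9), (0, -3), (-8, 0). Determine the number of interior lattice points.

The shoelace formula gives twice the area as |[(-8)·(-3) − 0·9] + [0·0 − (-8)·(-3)] + [(-8)·9 − (-8)·0]| = 72, so the area is 36.
The number of boundary lattice points is Σ gcd(|Δx|,|Δy|) = gcd(8,12) + gcd(8,3) + gcd(0,9) = 4+1+9 = 14.
Pick's theorem gives I = A − B/2 + 1 = 36 − 14/2 + 1 = 30.

30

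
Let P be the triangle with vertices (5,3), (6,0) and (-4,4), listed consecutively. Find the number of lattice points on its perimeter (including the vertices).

Summing gcd(|Δx|,|Δy|) over the edges gives the boundary count: gcd(1,3) + gcd(10,4) + gcd(9,1) = 1+2+1 = 4.

4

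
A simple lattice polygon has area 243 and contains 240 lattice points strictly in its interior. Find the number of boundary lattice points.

8

Pick's theorem gives A = I + B/2 − 1, so B = 2(A − I + 1) = 2(243 − 240 + 1) = 8.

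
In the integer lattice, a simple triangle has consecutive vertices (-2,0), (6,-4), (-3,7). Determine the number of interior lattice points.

24

The shoelace formula gives twice the area as |[(-2)·(-4) − 6·0] + [6·7 − (-3)·(-4)] + [(-3)·0 − (-2)·7]| = 52, so the area is 26.
Along each edge there are gcd(|Δx|,|Δy|)+1 lattice points, so counting each shared vertex once the boundary has gcd(8,4) + gcd(9,11) + gcd(1,7) = 4+1+1 = 6.
Pick's theorem gives I = A − B/2 + 1 = 26 − 6/2 + 1 = 24.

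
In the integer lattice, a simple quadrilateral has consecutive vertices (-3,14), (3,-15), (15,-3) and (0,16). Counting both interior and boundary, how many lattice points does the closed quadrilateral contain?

262

By the shoelace formula, twice the signed area is |[(-3)·(-15) − 3·14] + [3·(-3) − 15·(-15)] + [15·16 − 0·(-3)] + [0·14 − (-3)·16]| = 507, so the area is 253.5.
Along each edge there are gcd(|Δx|,|Δy|)+1 lattice points, so counting each shared vertex once the boundary has gcd(6,29) + gcd(12,12) + gcd(15,19) + gcd(3,2) = 1+12+1+1 = 15.
Pick's theorem gives I = A − B/2 + 1 = 253.5 − 15/2 + 1 = 247, so the closed region contains I + B = 247 + 15 = 262 lattice points.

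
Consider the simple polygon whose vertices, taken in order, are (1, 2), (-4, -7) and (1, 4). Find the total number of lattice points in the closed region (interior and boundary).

The shoelace formula gives twice the area as |[1·(-7) − (-4)·2] + [(-4)·4 − 1·(-7)] + [1·2 − 1·4]| = 10, so the area is 5.
Along each edge there are gcd(|Δx|,|Δy|)+1 lattice points, so counting each shared vertex once the boundary has gcd(5,9) + gcd(5,11) + gcd(0,2) = 1+1+2 = 4.
Pick's theorem gives I = A − B/2 + 1 = 5 − 4/2 + 1 = 4, so the closed region contains I + B = 4 + 4 = 8 lattice points.

8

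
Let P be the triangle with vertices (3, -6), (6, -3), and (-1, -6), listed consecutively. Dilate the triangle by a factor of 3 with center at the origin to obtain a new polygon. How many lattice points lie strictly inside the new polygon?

43

Using the shoelace formula, 2A = |[3·(-3) − 6·(-6)] + [6·(-6) − (-1)·(-3)] + [(-1)·(-6) − 3·(-6)]| = 12, so the area is 6.
Summing gcd(|Δx|,|Δy|) over the edges gives the boundary count: gcd(3,3) + gcd(7,3) + gcd(4,0) = 3+1+4 = 8.
Scaling by 3 multiplies the area by 3² = 9 (so the new area is 54) and multiplies the boundary lattice-point count by 3, giving 24.
By Pick's theorem, the interior count of the dilated polygon is 54 − 24/2 + 1 = 43.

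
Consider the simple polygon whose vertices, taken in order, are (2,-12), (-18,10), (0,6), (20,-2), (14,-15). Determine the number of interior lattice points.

412

By the shoelace formula, twice the signed area is |[2·10 − (-18)·(-12)] + [(-18)·6 − 0·10] + [0·(-2) − 20·6] + [20·(-15) − 14·(-2)] + [14·(-12) − 2·(-15)]| = 834, so the area is 417.
Summing gcd(|Δx|,|Δy|) over the edges gives the boundary count: gcd(20,22) + gcd(18,4) + gcd(20,8) + gcd(6,13) + gcd(12,3) = 2+2+4+1+3 = 12.
Pick's theorem gives I = A − B/2 + 1 = 417 − 12/2 + 1 = 412.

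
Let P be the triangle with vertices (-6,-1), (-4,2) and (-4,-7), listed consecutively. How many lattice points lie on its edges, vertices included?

12

Along each edge there are gcd(|Δx|,|Δy|)+1 lattice points, so counting each shared vertex once the boundary has gcd(2,3) + gcd(0,9) + gcd(2,6) = 1+9+2 = 12.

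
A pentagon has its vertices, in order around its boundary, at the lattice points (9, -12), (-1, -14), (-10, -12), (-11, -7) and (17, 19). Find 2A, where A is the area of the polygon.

By the shoelace formula, twice the signed area is |[9·(-14) − (-1)·(-12)] + [(-1)·(-12) − (-10)·(-14)] + [(-10)·(-7) − (-11)·(-12)] + [(-11)·19 − 17·(-7)] + [17·(-12) − 9·19]| = 793, so the area is 396.5.

793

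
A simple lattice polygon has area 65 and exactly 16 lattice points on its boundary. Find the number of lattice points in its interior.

58

From Pick's theorem, I = A − B/2 + 1 = 65 − 16/2 + 1 = 58.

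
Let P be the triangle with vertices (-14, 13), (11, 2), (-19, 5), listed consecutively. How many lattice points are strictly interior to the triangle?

Using the shoelace formula, 2A = |[(-14)·2 − 11·13] + [11·5 − (-19)·2] + [(-19)·13 − (-14)·5]| = 255, so the area is 127.5.
The number of boundary lattice points is Σ gcd(|Δx|,|Δy|) = gcd(25,11) + gcd(30,3) + gcd(5,8) = 1+3+1 = 5.
By Pick's theorem A = I + B/2 − 1, so I = 127.5 − 5/2 + 1 = 126.

126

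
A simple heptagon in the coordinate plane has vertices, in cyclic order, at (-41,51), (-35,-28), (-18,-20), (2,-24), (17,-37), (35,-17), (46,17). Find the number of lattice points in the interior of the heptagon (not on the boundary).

4676

The shoelace formula gives twice the area as |[(-41)·(-28) − (-35)·51] + [(-35)·(-20) − (-18)·(-28)] + [(-18)·(-24) − 2·(-20)] + [2·(-37) − 17·(-24)] + [17·(-17) − 35·(-37)] + [35·17 − 46·(-17)] + [46·51 − (-41)·17]| = 9361, so the area is 9361/2.
The number of boundary lattice points is Σ gcd(|Δx|,|Δy|) = gcd(6,79) + gcd(17,8) + gcd(20,4) + gcd(15,13) + gcd(18,20) + gcd(11,34) + gcd(87,34) = 1+1+4+1+2+1+1 = 11.
Pick's theorem gives I = A − B/2 + 1 = 9361/2 − 11/2 + 1 = 4676.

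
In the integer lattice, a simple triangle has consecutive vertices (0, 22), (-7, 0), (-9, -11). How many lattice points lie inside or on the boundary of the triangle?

Using the shoelace formula, 2A = |[0·0 − (-7)·22] + [(-7)·(-11) − (-9)·0] + [(-9)·22 − 0·(-11)]| = 33, so the area is 33/2.
Summing gcd(|Δx|,|Δy|) over the edges gives the boundary count: gcd(7,22) + gcd(2,11) + gcd(9,33) = 1+1+3 = 5.
Pick's theorem gives I = A − B/2 + 1 = 33/2 − 5/2 + 1 = 15, so the closed region contains I + B = 15 + 5 = 20 lattice points.

20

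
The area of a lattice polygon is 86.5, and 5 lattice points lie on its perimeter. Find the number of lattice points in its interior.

Pick's theorem A = I + B/2 − 1 rearranges to I = A − B/2 + 1 = 86.5 − 5/2 + 1 = 85.

85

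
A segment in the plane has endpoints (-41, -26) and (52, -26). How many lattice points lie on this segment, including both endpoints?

94

The number of lattice points on a segment between lattice points is gcd(|Δx|,|Δy|) + 1 = gcd(93,0) + 1 = 93 + 1 = 94.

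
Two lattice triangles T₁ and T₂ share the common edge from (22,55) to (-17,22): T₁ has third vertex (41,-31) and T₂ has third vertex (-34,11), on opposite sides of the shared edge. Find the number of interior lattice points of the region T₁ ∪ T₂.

2054

The union is the simple quadrilateral with vertices (22,55), (41,-31), (-17,22), (-34,11) in order.
The shoelace formula gives twice the area as |[22·(-31) − 41·55] + [41·22 − (-17)·(-31)] + [(-17)·11 − (-34)·22] + [(-34)·55 − 22·11]| = 4113, so the area is 2056.5.
The number of boundary lattice points is Σ gcd(|Δx|,|Δy|) = gcd(19,86) + gcd(58,53) + gcd(17,11) + gcd(56,44) = 1+1+1+4 = 7.
By Pick's theorem I = A − B/2 + 1 = 2056.5 − 7/2 + 1 = 2054.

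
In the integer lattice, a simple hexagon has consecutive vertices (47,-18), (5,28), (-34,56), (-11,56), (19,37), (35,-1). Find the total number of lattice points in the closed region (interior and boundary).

By the shoelace formula, twice the signed area is |[47·28 − 5·(-18)] + [5·56 − (-34)·28] + [(-34)·56 − (-11)·56] + [(-11)·37 − 19·56] + [19·(-1) − 35·37] + [35·(-18) − 47·(-1)]| = 2018, so the area is 1009.
Summing gcd(|Δx|,|Δy|) over the edges gives the boundary count: gcd(42,46) + gcd(39,28) + gcd(23,0) + gcd(30,19) + gcd(16,38) + gcd(12,17) = 2+1+23+1+2+1 = 30.
Pick's theorem gives I = A − B/2 + 1 = 1009 − 30/2 + 1 = 995, so the closed region contains I + B = 995 + 30 = 1025 lattice points.

1025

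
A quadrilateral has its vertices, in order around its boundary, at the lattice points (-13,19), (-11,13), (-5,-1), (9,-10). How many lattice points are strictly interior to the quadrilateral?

106

By the shoelace formula, twice the signed area is |((-13)·13 − (-11)·19) + ((-11)·(-1) − (-5)·13) + ((-5)·(-10) − 9·(-1)) + (9·19 − (-13)·(-10))| = 216, so the area is 108.
The number of boundary lattice points is Σ gcd(|Δx|,|Δy|) = gcd(2,6) + gcd(6,14) + gcd(14,9) + gcd(22,29) = 2+2+1+1 = 6.
By Pick's theorem A = I + B/2 − 1, so I = 108 − 6/2 + 1 = 106.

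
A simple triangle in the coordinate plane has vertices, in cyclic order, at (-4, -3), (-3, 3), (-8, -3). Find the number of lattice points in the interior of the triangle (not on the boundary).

10

The shoelace formula gives twice the area as |((-4)·3 − (-3)·(-3)) + ((-3)·(-3) − (-8)·3) + ((-8)·(-3) − (-4)·(-3))| = 24, so the area is 12.
Summing gcd(|Δx|,|Δy|) over the edges gives the boundary count: gcd(1,6) + gcd(5,6) + gcd(4,0) = 1+1+4 = 6.
By Pick's theorem A = I + B/2 − 1, so I = 12 − 6/2 + 1 = 10.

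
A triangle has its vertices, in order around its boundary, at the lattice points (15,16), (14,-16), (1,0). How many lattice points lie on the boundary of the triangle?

4

Summing gcd(|Δx|,|Δy|) over the edges gives the boundary count: gcd(1,32) + gcd(13,16) + gcd(14,16) = 1+1+2 = 4.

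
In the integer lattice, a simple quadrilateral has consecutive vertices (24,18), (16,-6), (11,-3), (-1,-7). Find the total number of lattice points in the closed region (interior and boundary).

192

The shoelace formula gives twice the area as |[24·(-6) − 16·18] + [16·(-3) − 11·(-6)] + [11·(-7) − (-1)·(-3)] + [(-1)·18 − 24·(-7)]| = 344, so the area is 172.
Summing gcd(|Δx|,|Δy|) over the edges gives the boundary count: gcd(8,24) + gcd(5,3) + gcd(12,4) + gcd(25,25) = 8+1+4+25 = 38.
Pick's theorem gives I = A − B/2 + 1 = 172 − 38/2 + 1 = 154, so the closed region contains I + B = 154 + 38 = 192 lattice points.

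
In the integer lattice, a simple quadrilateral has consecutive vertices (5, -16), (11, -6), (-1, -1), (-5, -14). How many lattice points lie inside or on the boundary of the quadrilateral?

148

Using the shoelace formula, 2A = |[5·(-6) − 11·(-16)] + [11·(-1) − (-1)·(-6)] + [(-1)·(-14) − (-5)·(-1)] + [(-5)·(-16) − 5·(-14)]| = 288, so the area is 144.
Summing gcd(|Δx|,|Δy|) over the edges gives the boundary count: gcd(6,10) + gcd(12,5) + gcd(4,13) + gcd(10,2) = 2+1+1+2 = 6.
Pick's theorem gives I = A − B/2 + 1 = 144 − 6/2 + 1 = 142, so the closed region contains I + B = 142 + 6 = 148 lattice points.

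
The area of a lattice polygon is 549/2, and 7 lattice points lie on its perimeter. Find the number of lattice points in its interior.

From Pick's theorem, I = A − B/2 + 1 = 549/2 − 7/2 + 1 = 272.

272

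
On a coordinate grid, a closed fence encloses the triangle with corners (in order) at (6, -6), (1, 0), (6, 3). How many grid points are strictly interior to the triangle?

The shoelace formula gives twice the area as |(6·0 − 1·(-6)) + (1·3 − 6·0) + (6·(-6) − 6·3)| = 45, so the area is 22.5.
Along each edge there are gcd(|Δx|,|Δy|)+1 lattice points, so counting each shared vertex once the boundary has gcd(5,6) + gcd(5,3) + gcd(0,9) = 1+1+9 = 11.
By Pick's theorem A = I + B/2 − 1, so I = 22.5 − 11/2 + 1 = 18.

18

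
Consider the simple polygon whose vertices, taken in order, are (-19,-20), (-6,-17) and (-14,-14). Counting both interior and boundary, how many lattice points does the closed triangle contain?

34

Using the shoelace formula, 2A = |[(-19)·(-17) − (-6)·(-20)] + [(-6)·(-14) − (-14)·(-17)] + [(-14)·(-20) − (-19)·(-14)]| = 63, so the area is 31.5.
Summing gcd(|Δx|,|Δy|) over the edges gives the boundary count: gcd(13,3) + gcd(8,3) + gcd(5,6) = 1+1+1 = 3.
Pick's theorem gives I = A − B/2 + 1 = 31.5 − 3/2 + 1 = 31, so the closed region contains I + B = 31 + 3 = 34 lattice points.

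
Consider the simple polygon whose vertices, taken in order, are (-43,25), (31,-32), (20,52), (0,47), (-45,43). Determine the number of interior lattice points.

3312

Using the shoelace formula, 2A = |((-43)·(-32) − 31·25) + (31·52 − 20·(-32)) + (20·47 − 0·52) + (0·43 − (-45)·47) + ((-45)·25 − (-43)·43)| = 6632, so the area is 3316.
Summing gcd(|Δx|,|Δy|) over the edges gives the boundary count: gcd(74,57) + gcd(11,84) + gcd(20,5) + gcd(45,4) + gcd(2,18) = 1+1+5+1+2 = 10.
By Pick's theorem A = I + B/2 − 1, so I = 3316 − 10/2 + 1 = 3312.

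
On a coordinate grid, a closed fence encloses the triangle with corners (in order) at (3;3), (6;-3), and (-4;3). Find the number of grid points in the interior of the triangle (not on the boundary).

By the shoelace formula, twice the signed area is |(3·(-3) − 6·3) + (6·3 − (-4)·(-3)) + ((-4)·3 − 3·3)| = 42, so the area is 21.
Summing gcd(|Δx|,|Δy|) over the edges gives the boundary count: gcd(3,6) + gcd(10,6) + gcd(7,0) = 3+2+7 = 12.
By Pick's theorem A = I + B/2 − 1, so I = 21 − 12/2 + 1 = 16.

16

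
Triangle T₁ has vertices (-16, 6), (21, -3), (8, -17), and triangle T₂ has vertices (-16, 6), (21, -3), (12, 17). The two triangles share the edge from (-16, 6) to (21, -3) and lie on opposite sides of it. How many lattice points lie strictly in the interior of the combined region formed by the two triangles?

The union is the simple quadrilateral with vertices (-16, 6), (8, -17), (21, -3), (12, 17) in order.
Using the shoelace formula, 2A = |((-16)·(-17) − 8·6) + (8·(-3) − 21·(-17)) + (21·17 − 12·(-3)) + (12·6 − (-16)·17)| = 1294, so the area is 647.
Along each edge there are gcd(|Δx|,|Δy|)+1 lattice points, so counting each shared vertex once the boundary has gcd(24,23) + gcd(13,14) + gcd(9,20) + gcd(28,11) = 1+1+1+1 = 4.
By Pick's theorem I = A − B/2 + 1 = 647 − 4/2 + 1 = 646.

646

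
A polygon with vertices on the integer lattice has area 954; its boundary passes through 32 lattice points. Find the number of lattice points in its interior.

Pick's theorem A = I + B/2 − 1 rearranges to I = A − B/2 + 1 = 954 − 32/2 + 1 = 939.

939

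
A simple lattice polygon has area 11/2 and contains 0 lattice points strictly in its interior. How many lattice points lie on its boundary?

Pick's theorem gives A = I + B/2 − 1, so B = 2(A − I + 1) = 2(11/2 − 0 + 1) = 13.

13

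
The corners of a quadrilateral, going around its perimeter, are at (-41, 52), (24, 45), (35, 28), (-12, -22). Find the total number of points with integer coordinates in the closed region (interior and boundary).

Using the shoelace formula, 2A = |((-41)·45 − 24·52) + (24·28 − 35·45) + (35·(-22) − (-12)·28) + ((-12)·52 − (-41)·(-22))| = 5956, so the area is 2978.
The number of boundary lattice points is Σ gcd(|Δx|,|Δy|) = gcd(65,7) + gcd(11,17) + gcd(47,50) + gcd(29,74) = 1+1+1+1 = 4.
Pick's theorem gives I = A − B/2 + 1 = 2978 − 4/2 + 1 = 2977, so the closed region contains I + B = 2977 + 4 = 2981 lattice points.

2981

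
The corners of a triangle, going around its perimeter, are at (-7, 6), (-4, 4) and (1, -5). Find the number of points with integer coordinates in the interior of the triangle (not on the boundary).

8

By the shoelace formula, twice the signed area is |((-7)·4 − (-4)·6) + ((-4)·(-5) − 1·4) + (1·6 − (-7)·(-5))| = 17, so the area is 8.5.
Summing gcd(|Δx|,|Δy|) over the edges gives the boundary count: gcd(3,2) + gcd(5,9) + gcd(8,11) = 1+1+1 = 3.
By Pick's theorem A = I + B/2 − 1, so I = 8.5 − 3/2 + 1 = 8.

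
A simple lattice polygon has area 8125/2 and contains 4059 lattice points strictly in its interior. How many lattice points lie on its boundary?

9

Pick's theorem gives A = I + B/2 − 1, so B = 2(A − I + 1) = 2(8125/2 − 4059 + 1) = 9.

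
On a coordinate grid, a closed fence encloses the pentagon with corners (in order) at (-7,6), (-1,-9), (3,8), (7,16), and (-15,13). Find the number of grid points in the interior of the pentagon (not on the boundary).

202

Using the shoelace formula, 2A = |[(-7)·(-9) − (-1)·6] + [(-1)·8 − 3·(-9)] + [3·16 − 7·8] + [7·13 − (-15)·16] + [(-15)·6 − (-7)·13]| = 412, so the area is 206.
Summing gcd(|Δx|,|Δy|) over the edges gives the boundary count: gcd(6,15) + gcd(4,17) + gcd(4,8) + gcd(22,3) + gcd(8,7) = 3+1+4+1+1 = 10.
Pick's theorem gives I = A − B/2 + 1 = 206 − 10/2 + 1 = 202.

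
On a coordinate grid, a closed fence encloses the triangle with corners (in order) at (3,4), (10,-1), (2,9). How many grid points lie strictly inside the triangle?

The shoelace formula gives twice the area as |(3·(-1) − 10·4) + (10·9 − 2·(-1)) + (2·4 − 3·9)| = 30, so the area is 15.
Summing gcd(|Δx|,|Δy|) over the edges gives the boundary count: gcd(7,5) + gcd(8,10) + gcd(1,5) = 1+2+1 = 4.
By Pick's theorem A = I + B/2 − 1, so I = 15 − 4/2 + 1 = 14.

14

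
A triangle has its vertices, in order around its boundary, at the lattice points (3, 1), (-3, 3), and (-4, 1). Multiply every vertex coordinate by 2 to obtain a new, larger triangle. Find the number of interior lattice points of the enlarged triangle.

The shoelace formula gives twice the area as |(3·3 − (-3)·1) + ((-3)·1 − (-4)·3) + ((-4)·1 − 3·1)| = 14, so the area is 7.
Along each edge there are gcd(|Δx|,|Δy|)+1 lattice points, so counting each shared vertex once the boundary has gcd(6,2) + gcd(1,2) + gcd(7,0) = 2+1+7 = 10.
Scaling by 2 multiplies the area by 2² = 4 (so the new area is 28) and multiplies the boundary lattice-point count by 2, giving 20.
By Pick's theorem, the interior count of the dilated polygon is 28 − 20/2 + 1 = 19.

19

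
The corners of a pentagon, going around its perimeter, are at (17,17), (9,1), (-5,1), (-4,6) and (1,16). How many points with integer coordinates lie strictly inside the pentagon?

223

By the shoelace formula, twice the signed area is |[17·1 − 9·17] + [9·1 − (-5)·1] + [(-5)·6 − (-4)·1] + [(-4)·16 − 1·6] + [1·17 − 17·16]| = 473, so the area is 473/2.
Summing gcd(|Δx|,|Δy|) over the edges gives the boundary count: gcd(8,16) + gcd(14,0) + gcd(1,5) + gcd(5,10) + gcd(16,1) = 8+14+1+5+1 = 29.
Pick's theorem gives I = A − B/2 + 1 = 473/2 − 29/2 + 1 = 223.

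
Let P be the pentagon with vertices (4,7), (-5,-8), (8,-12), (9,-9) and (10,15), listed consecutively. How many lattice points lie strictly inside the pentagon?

Using the shoelace formula, 2A = |(4·(-8) − (-5)·7) + ((-5)·(-12) − 8·(-8)) + (8·(-9) − 9·(-12)) + (9·15 − 10·(-9)) + (10·7 − 4·15)| = 398, so the area is 199.
Along each edge there are gcd(|Δx|,|Δy|)+1 lattice points, so counting each shared vertex once the boundary has gcd(9,15) + gcd(13,4) + gcd(1,3) + gcd(1,24) + gcd(6,8) = 3+1+1+1+2 = 8.
By Pick's theorem A = I + B/2 − 1, so I = 199 − 8/2 + 1 = 196.

196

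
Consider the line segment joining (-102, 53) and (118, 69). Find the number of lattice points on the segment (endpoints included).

5

The number of lattice points on a segment between lattice points is gcd(|Δx|,|Δy|) + 1 = gcd(220,16) + 1 = 4 + 1 = 5.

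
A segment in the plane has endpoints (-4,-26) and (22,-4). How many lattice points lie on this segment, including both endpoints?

The number of lattice points on a segment between lattice points is gcd(|Δx|,|Δy|) + 1 = gcd(26,22) + 1 = 2 + 1 = 3.

3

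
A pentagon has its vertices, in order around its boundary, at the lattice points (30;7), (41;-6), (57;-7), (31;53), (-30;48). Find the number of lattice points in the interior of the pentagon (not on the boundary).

Using the shoelace formula, 2A = |(30·(-6) − 41·7) + (41·(-7) − 57·(-6)) + (57·53 − 31·(-7)) + (31·48 − (-30)·53) + ((-30)·7 − 30·48)| = 4254, so the area is 2127.
Summing gcd(|Δx|,|Δy|) over the edges gives the boundary count: gcd(11,13) + gcd(16,1) + gcd(26,60) + gcd(61,5) + gcd(60,41) = 1+1+2+1+1 = 6.
By Pick's theorem A = I + B/2 − 1, so I = 2127 − 6/2 + 1 = 2125.

2125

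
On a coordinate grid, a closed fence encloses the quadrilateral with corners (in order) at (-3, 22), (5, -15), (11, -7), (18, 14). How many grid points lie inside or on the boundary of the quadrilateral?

The shoelace formula gives twice the area as |[(-3)·(-15) − 5·22] + [5·(-7) − 11·(-15)] + [11·14 − 18·(-7)] + [18·22 − (-3)·14]| = 783, so the area is 391.5.
Along each edge there are gcd(|Δx|,|Δy|)+1 lattice points, so counting each shared vertex once the boundary has gcd(8,37) + gcd(6,8) + gcd(7,21) + gcd(21,8) = 1+2+7+1 = 11.
Pick's theorem gives I = A − B/2 + 1 = 391.5 − 11/2 + 1 = 387, so the closed region contains I + B = 387 + 11 = 398 lattice points.

398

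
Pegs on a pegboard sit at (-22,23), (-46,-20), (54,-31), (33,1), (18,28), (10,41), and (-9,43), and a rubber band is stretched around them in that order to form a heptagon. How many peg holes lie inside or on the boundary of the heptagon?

3997

The shoelace formula gives twice the area as |[(-22)·(-20) − (-46)·23] + [(-46)·(-31) − 54·(-20)] + [54·1 − 33·(-31)] + [33·28 − 18·1] + [18·41 − 10·28] + [10·43 − (-9)·41] + [(-9)·23 − (-22)·43]| = 7983, so the area is 7983/2.
Along each edge there are gcd(|Δx|,|Δy|)+1 lattice points, so counting each shared vertex once the boundary has gcd(24,43) + gcd(100,11) + gcd(21,32) + gcd(15,27) + gcd(8,13) + gcd(19,2) + gcd(13,20) = 1+1+1+3+1+1+1 = 9.
Pick's theorem gives I = A − B/2 + 1 = 7983/2 − 9/2 + 1 = 3988, so the closed region contains I + B = 3988 + 9 = 3997 lattice points.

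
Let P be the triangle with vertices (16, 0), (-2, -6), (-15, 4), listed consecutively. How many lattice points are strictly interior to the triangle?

126

Using the shoelace formula, 2A = |(16·(-6) − (-2)·0) + ((-2)·4 − (-15)·(-6)) + ((-15)·0 − 16·4)| = 258, so the area is 129.
Along each edge there are gcd(|Δx|,|Δy|)+1 lattice points, so counting each shared vertex once the boundary has gcd(18,6) + gcd(13,10) + gcd(31,4) = 6+1+1 = 8.
Pick's theorem gives I = A − B/2 + 1 = 129 − 8/2 + 1 = 126.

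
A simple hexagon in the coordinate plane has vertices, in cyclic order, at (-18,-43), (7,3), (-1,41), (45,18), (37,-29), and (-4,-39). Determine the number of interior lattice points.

2679

By the shoelace formula, twice the signed area is |((-18)·3 − 7·(-43)) + (7·41 − (-1)·3) + ((-1)·18 − 45·41) + (45·(-29) − 37·18) + (37·(-39) − (-4)·(-29)) + ((-4)·(-43) − (-18)·(-39))| = 5386, so the area is 2693.
The number of boundary lattice points is Σ gcd(|Δx|,|Δy|) = gcd(25,46) + gcd(8,38) + gcd(46,23) + gcd(8,47) + gcd(41,10) + gcd(14,4) = 1+2+23+1+1+2 = 30.
Pick's theorem gives I = A − B/2 + 1 = 2693 − 30/2 + 1 = 2679.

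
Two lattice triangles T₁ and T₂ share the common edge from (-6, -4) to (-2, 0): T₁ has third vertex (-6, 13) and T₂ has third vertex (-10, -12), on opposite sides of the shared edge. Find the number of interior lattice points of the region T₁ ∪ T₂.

30

The union is the simple quadrilateral with vertices (-6, -4), (-6, 13), (-2, 0), (-10, -12) in order.
By the shoelace formula, twice the signed area is |[(-6)·13 − (-6)·(-4)] + [(-6)·0 − (-2)·13] + [(-2)·(-12) − (-10)·0] + [(-10)·(-4) − (-6)·(-12)]| = 84, so the area is 42.
The number of boundary lattice points is Σ gcd(|Δx|,|Δy|) = gcd(0,17) + gcd(4,13) + gcd(8,12) + gcd(4,8) = 17+1+4+4 = 26.
By Pick's theorem I = A − B/2 + 1 = 42 − 26/2 + 1 = 30.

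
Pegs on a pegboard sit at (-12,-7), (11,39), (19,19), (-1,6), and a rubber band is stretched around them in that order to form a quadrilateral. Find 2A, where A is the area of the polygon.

Using the shoelace formula, 2A = |[(-12)·39 − 11·(-7)] + [11·19 − 19·39] + [19·6 − (-1)·19] + [(-1)·(-7) − (-12)·6]| = 711, so the area is 355.5.

711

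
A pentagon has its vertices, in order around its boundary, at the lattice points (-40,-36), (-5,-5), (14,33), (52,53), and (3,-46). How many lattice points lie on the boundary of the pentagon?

24

Summing gcd(|Δx|,|Δy|) over the edges gives the boundary count: gcd(35,31) + gcd(19,38) + gcd(38,20) + gcd(49,99) + gcd(43,10) = 1+19+2+1+1 = 24.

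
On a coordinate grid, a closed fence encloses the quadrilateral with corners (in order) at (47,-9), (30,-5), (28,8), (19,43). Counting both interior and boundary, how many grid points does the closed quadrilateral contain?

367

By the shoelace formula, twice the signed area is |[47·(-5) − 30·(-9)] + [30·8 − 28·(-5)] + [28·43 − 19·8] + [19·(-9) − 47·43]| = 725, so the area is 362.5.
Along each edge there are gcd(|Δx|,|Δy|)+1 lattice points, so counting each shared vertex once the boundary has gcd(17,4) + gcd(2,13) + gcd(9,35) + gcd(28,52) = 1+1+1+4 = 7.
Pick's theorem gives I = A − B/2 + 1 = 362.5 − 7/2 + 1 = 360, so the closed region contains I + B = 360 + 7 = 367 lattice points.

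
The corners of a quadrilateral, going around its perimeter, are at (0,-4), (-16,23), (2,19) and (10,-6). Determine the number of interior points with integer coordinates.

By the shoelace formula, twice the signed area is |[0·23 − (-16)·(-4)] + [(-16)·19 − 2·23] + [2·(-6) − 10·19] + [10·(-4) − 0·(-6)]| = 656, so the area is 328.
The number of boundary lattice points is Σ gcd(|Δx|,|Δy|) = gcd(16,27) + gcd(18,4) + gcd(8,25) + gcd(10,2) = 1+2+1+2 = 6.
By Pick's theorem A = I + B/2 − 1, so I = 328 − 6/2 + 1 = 326.

326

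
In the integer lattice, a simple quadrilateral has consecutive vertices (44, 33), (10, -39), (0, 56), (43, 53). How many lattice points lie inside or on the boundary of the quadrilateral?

By the shoelace formula, twice the signed area is |(44·(-39) − 10·33) + (10·56 − 0·(-39)) + (0·53 − 43·56) + (43·33 − 44·53)| = 4807, so the area is 2403.5.
Along each edge there are gcd(|Δx|,|Δy|)+1 lattice points, so counting each shared vertex once the boundary has gcd(34,72) + gcd(10,95) + gcd(43,3) + gcd(1,20) = 2+5+1+1 = 9.
Pick's theorem gives I = A − B/2 + 1 = 2403.5 − 9/2 + 1 = 2400, so the closed region contains I + B = 2400 + 9 = 2409 lattice points.

2409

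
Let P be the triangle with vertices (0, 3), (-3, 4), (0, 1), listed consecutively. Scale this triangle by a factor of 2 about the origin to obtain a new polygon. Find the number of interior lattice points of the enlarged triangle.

7

Using the shoelace formula, 2A = |[0·4 − (-3)·3] + [(-3)·1 − 0·4] + [0·3 − 0·1]| = 6, so the area is 3.
Summing gcd(|Δx|,|Δy|) over the edges gives the boundary count: gcd(3,1) + gcd(3,3) + gcd(0,2) = 1+3+2 = 6.
Scaling by 2 multiplies the area by 2² = 4 (so the new area is 12) and multiplies the boundary lattice-point count by 2, giving 12.
By Pick's theorem, the interior count of the dilated polygon is 12 − 12/2 + 1 = 7.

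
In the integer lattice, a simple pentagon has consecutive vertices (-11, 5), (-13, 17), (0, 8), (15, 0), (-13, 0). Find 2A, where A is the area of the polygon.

411

Using the shoelace formula, 2A = |((-11)·17 − (-13)·5) + ((-13)·8 − 0·17) + (0·0 − 15·8) + (15·0 − (-13)·0) + ((-13)·5 − (-11)·0)| = 411, so the area is 205.5.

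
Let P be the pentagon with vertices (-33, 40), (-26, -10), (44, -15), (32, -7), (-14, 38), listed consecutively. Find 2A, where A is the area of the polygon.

4184

The shoelace formula gives twice the area as |((-33)·(-10) − (-26)·40) + ((-26)·(-15) − 44·(-10)) + (44·(-7) − 32·(-15)) + (32·38 − (-14)·(-7)) + ((-14)·40 − (-33)·38)| = 4184, so the area is 2092.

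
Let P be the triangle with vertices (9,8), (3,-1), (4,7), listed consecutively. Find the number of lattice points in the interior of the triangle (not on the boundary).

18

The shoelace formula gives twice the area as |[9·(-1) − 3·8] + [3·7 − 4·(-1)] + [4·8 − 9·7]| = 39, so the area is 39/2.
The number of boundary lattice points is Σ gcd(|Δx|,|Δy|) = gcd(6,9) + gcd(1,8) + gcd(5,1) = 3+1+1 = 5.
By Pick's theorem A = I + B/2 − 1, so I = 39/2 − 5/2 + 1 = 18.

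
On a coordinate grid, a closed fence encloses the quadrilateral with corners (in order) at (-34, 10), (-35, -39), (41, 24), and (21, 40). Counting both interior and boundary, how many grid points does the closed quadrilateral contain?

Using the shoelace formula, 2A = |((-34)·(-39) − (-35)·10) + ((-35)·24 − 41·(-39)) + (41·40 − 21·24) + (21·10 − (-34)·40)| = 5141, so the area is 5141/2.
Summing gcd(|Δx|,|Δy|) over the edges gives the boundary count: gcd(1,49) + gcd(76,63) + gcd(20,16) + gcd(55,30) = 1+1+4+5 = 11.
Pick's theorem gives I = A − B/2 + 1 = 5141/2 − 11/2 + 1 = 2566, so the closed region contains I + B = 2566 + 11 = 2577 lattice points.

2577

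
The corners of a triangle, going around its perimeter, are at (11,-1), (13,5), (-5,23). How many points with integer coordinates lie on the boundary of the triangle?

The number of boundary lattice points is Σ gcd(|Δx|,|Δy|) = gcd(2,6) + gcd(18,18) + gcd(16,24) = 2+18+8 = 28.

28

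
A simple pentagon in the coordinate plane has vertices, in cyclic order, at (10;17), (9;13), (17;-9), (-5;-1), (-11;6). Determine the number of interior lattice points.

335

The shoelace formula gives twice the area as |[10·13 − 9·17] + [9·(-9) − 17·13] + [17·(-1) − (-5)·(-9)] + [(-5)·6 − (-11)·(-1)] + [(-11)·17 − 10·6]| = 675, so the area is 675/2.
Along each edge there are gcd(|Δx|,|Δy|)+1 lattice points, so counting each shared vertex once the boundary has gcd(1,4) + gcd(8,22) + gcd(22,8) + gcd(6,7) + gcd(21,11) = 1+2+2+1+1 = 7.
Pick's theorem gives I = A − B/2 + 1 = 675/2 − 7/2 + 1 = 335.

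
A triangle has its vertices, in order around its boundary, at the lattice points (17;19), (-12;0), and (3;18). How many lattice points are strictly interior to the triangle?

117

Using the shoelace formula, 2A = |[17·0 − (-12)·19] + [(-12)·18 − 3·0] + [3·19 − 17·18]| = 237, so the area is 118.5.
The number of boundary lattice points is Σ gcd(|Δx|,|Δy|) = gcd(29,19) + gcd(15,18) + gcd(14,1) = 1+3+1 = 5.
Pick's theorem gives I = A − B/2 + 1 = 118.5 − 5/2 + 1 = 117.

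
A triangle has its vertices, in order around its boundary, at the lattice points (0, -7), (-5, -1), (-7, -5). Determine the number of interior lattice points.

15

By the shoelace formula, twice the signed area is |(0·(-1) − (-5)·(-7)) + ((-5)·(-5) − (-7)·(-1)) + ((-7)·(-7) − 0·(-5))| = 32, so the area is 16.
Along each edge there are gcd(|Δx|,|Δy|)+1 lattice points, so counting each shared vertex once the boundary has gcd(5,6) + gcd(2,4) + gcd(7,2) = 1+2+1 = 4.
Pick's theorem gives I = A − B/2 + 1 = 16 − 4/2 + 1 = 15.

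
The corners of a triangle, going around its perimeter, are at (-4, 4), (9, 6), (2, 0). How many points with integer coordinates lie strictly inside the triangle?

31

By the shoelace formula, twice the signed area is |[(-4)·6 − 9·4] + [9·0 − 2·6] + [2·4 − (-4)·0]| = 64, so the area is 32.
Summing gcd(|Δx|,|Δy|) over the edges gives the boundary count: gcd(13,2) + gcd(7,6) + gcd(6,4) = 1+1+2 = 4.
By Pick's theorem A = I + B/2 − 1, so I = 32 − 4/2 + 1 = 31.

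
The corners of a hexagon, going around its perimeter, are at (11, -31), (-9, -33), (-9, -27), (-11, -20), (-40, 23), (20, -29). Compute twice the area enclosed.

1467

The shoelace formula gives twice the area as |(11·(-33) − (-9)·(-31)) + ((-9)·(-27) − (-9)·(-33)) + ((-9)·(-20) − (-11)·(-27)) + ((-11)·23 − (-40)·(-20)) + ((-40)·(-29) − 20·23) + (20·(-31) − 11·(-29))| = 1467, so the area is 1467/2.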